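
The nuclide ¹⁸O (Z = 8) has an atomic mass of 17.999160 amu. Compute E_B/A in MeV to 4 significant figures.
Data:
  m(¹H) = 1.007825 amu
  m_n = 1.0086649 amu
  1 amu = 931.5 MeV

7.767 MeV/nucleon

Z = 8, so N = A − Z = 18 − 8 = 10.
Total constituent mass: 8 × 1.007825 + 10 × 1.0086649 = 18.1492490 amu
Mass defect Δm = 18.1492490 − 17.999160 = 0.1500890 amu
Converting to energy: 0.1500890 amu × 931.5 MeV/amu = 139.808 MeV
Dividing by A = 18 gives 7.767 MeV per nucleon.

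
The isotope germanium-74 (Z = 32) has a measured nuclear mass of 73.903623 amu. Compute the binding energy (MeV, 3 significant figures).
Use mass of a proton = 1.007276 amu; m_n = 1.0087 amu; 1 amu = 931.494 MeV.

647 MeV

Z = 32, so N = A − Z = 74 − 32 = 42.
Mass of separated nucleons = 32(1.007276) + 42(1.0087) = 32.232832 + 42.3654 = 74.598232 amu
Mass defect Δm = 74.598232 − 73.903623 = 0.694609 amu
E_B = 0.694609 × 931.494 = 647.024 MeV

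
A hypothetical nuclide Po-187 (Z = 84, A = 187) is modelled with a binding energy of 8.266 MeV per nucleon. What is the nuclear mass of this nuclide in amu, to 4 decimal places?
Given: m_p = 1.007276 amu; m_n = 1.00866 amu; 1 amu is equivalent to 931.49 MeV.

Total binding energy = 187 × 8.266 = 1545.742 MeV
Mass defect = 1545.742 MeV / (931.49 MeV/amu) = 1.659430 amu
Constituent mass = 84(1.007276) + 103(1.00866) = 188.503164 amu
Nuclear mass = 188.503164 − 1.659430 = 186.843734 amu ≈ 186.8437 amu (to 4 decimal places)

186.8437 amu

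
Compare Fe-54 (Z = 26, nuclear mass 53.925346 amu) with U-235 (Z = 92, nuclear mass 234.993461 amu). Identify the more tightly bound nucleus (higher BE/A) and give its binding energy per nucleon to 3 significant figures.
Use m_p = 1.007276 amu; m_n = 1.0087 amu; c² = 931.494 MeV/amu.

Fe-54; 8.75 MeV/nucleon

Fe-54: Σm = 26(1.007276) + 28(1.0087) = 54.432776 amu; Δm = 0.507430 amu; E_B = 472.67 MeV; E_B/A = 8.753 MeV
U-235: Σm = 92(1.007276) + 143(1.0087) = 236.913492 amu; Δm = 1.920031 amu; E_B = 1788.5 MeV; E_B/A = 7.611 MeV
Fe-54 has the higher binding energy per nucleon, so it is the more tightly bound nucleus.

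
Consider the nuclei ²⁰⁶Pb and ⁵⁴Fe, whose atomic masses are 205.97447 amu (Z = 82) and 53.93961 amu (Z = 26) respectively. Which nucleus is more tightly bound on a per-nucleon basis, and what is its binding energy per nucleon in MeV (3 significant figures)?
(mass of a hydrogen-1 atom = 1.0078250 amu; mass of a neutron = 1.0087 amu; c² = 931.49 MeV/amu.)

²⁰⁶Pb: Σm = 82(1.0078250) + 124(1.0087) = 207.7204500 amu; Δm = 1.7459800 amu; E_B = 1626.363 MeV; E_B/A = 7.89497 MeV
⁵⁴Fe: Σm = 26(1.0078250) + 28(1.0087) = 54.4470500 amu; Δm = 0.5074400 amu; E_B = 472.68 MeV; E_B/A = 8.753 MeV
⁵⁴Fe has the higher binding energy per nucleon, so it is the more tightly bound nucleus.

⁵⁴Fe; 8.75 MeV/nucleon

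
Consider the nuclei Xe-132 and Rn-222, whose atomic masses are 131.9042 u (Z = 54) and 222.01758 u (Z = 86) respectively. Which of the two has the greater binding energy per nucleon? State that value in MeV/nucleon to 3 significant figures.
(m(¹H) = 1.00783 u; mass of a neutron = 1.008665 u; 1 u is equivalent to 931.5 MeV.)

Xe-132: Σm = 54(1.00783) + 78(1.008665) = 133.098690 u; Δm = 1.194490 u; E_B = 1112.67 MeV; E_B/A = 8.429 MeV
Rn-222: Σm = 86(1.00783) + 136(1.008665) = 223.851820 u; Δm = 1.834240 u; E_B = 1708.6 MeV; E_B/A = 7.696 MeV
Xe-132 has the higher binding energy per nucleon, so it is the more tightly bound nucleus.

Xe-132; 8.43 MeV/nucleon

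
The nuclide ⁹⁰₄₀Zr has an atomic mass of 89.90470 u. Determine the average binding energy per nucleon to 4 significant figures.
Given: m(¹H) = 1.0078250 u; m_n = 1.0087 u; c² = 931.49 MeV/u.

Z = 40, so N = A − Z = 90 − 40 = 50.
Σm = 40·m(¹H) + 50·m_n = 40.3130000 + 50.4350 = 90.7480000 u
Δm = 90.7480000 − 89.90470 = 0.8433000 u
E_B = 0.8433000 × 931.49 = 785.526 MeV
Dividing by A = 90 gives 8.728 MeV per nucleon.

8.728 MeV/nucleon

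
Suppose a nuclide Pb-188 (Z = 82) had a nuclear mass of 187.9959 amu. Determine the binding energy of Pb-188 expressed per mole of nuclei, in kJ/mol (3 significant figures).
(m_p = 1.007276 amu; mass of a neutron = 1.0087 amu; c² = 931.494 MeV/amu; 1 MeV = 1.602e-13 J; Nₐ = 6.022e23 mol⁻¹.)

1.37e+11 kJ/mol

Σm = 82·m_p + 106·m_n = 82.596632 + 106.9222 = 189.518832 amu
Δm = 189.518832 − 187.9959 = 1.522932 amu
Converting to energy: 1.522932 amu × 931.494 MeV/amu = 1418.60 MeV
Per nucleus in joules: 1418.60 MeV × 1.602e-13 J/MeV = 2.2726e-10 J
Per mole: 2.2726e-10 J × 6.022e23 mol⁻¹ = 1.3686e+14 J/mol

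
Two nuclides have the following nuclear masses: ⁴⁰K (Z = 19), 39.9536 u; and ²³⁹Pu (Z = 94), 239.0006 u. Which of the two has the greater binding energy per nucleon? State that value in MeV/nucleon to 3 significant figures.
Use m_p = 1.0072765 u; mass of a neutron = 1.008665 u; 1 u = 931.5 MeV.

⁴⁰K; 8.54 MeV/nucleon

⁴⁰K: Σm = 19(1.0072765) + 21(1.008665) = 40.3202185 u; Δm = 0.3666185 u; E_B = 341.51 MeV; E_B/A = 8.538 MeV
²³⁹Pu: Σm = 94(1.0072765) + 145(1.008665) = 240.9404160 u; Δm = 1.9398160 u; E_B = 1806.9 MeV; E_B/A = 7.560 MeV
⁴⁰K has the higher binding energy per nucleon, so it is the more tightly bound nucleus.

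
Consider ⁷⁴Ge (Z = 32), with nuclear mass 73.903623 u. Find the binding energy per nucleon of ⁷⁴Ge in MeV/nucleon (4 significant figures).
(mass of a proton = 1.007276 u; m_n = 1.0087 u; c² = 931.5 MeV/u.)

8.744 MeV/nucleon

Z = 32, so N = A − Z = 74 − 32 = 42.
Mass of separated nucleons = 32(1.007276) + 42(1.0087) = 32.232832 + 42.3654 = 74.598232 u
Mass defect Δm = 74.598232 − 73.903623 = 0.694609 u
E_B = 0.694609 × 931.5 = 647.028 MeV
Dividing by A = 74 gives 8.744 MeV per nucleon.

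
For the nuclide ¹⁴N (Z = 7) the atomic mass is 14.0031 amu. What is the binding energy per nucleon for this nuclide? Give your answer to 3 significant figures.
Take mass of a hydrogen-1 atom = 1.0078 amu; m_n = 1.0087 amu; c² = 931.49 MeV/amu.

7.48 MeV/nucleon

The nucleus contains 7 protons and 14 − 7 = 7 neutrons.
Mass of separated nucleons = 7(1.0078) + 7(1.0087) = 7.0546 + 7.0609 = 14.1155 amu
Mass defect Δm = 14.1155 − 14.0031 = 0.1124 amu
Converting to energy: 0.1124 amu × 931.49 MeV/amu = 104.699 MeV
Dividing by A = 14 gives 7.479 MeV per nucleon.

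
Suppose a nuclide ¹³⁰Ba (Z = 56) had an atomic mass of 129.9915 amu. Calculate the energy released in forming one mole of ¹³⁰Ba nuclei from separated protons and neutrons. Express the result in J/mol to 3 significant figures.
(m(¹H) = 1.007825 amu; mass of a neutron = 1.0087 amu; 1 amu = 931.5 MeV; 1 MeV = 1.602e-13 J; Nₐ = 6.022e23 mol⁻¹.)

9.80e+13 J/mol

The nucleus contains 56 protons and 130 − 56 = 74 neutrons.
Total constituent mass: 56 × 1.007825 + 74 × 1.0087 = 131.082000 amu
The mass defect is 131.082000 − 129.9915 = 1.090500 amu.
Binding energy = Δm·c² = 1.090500 × 931.5 MeV/amu = 1015.80 MeV
Per nucleus in joules: 1015.80 MeV × 1.602e-13 J/MeV = 1.6273e-10 J
Per mole: 1.6273e-10 J × 6.022e23 mol⁻¹ = 9.7996e+13 J/mol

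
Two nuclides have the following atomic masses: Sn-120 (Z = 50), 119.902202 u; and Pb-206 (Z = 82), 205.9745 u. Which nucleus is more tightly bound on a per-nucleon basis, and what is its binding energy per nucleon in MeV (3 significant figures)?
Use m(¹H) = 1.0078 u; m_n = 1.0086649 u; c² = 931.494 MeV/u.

Sn-120; 8.49 MeV/nucleon

Sn-120: Σm = 50(1.0078) + 70(1.0086649) = 120.9965430 u; Δm = 1.0943410 u; E_B = 1019.37 MeV; E_B/A = 8.4948 MeV
Pb-206: Σm = 82(1.0078) + 124(1.0086649) = 207.7140476 u; Δm = 1.7395476 u; E_B = 1620.4 MeV; E_B/A = 7.866 MeV
Sn-120 has the higher binding energy per nucleon, so it is the more tightly bound nucleus.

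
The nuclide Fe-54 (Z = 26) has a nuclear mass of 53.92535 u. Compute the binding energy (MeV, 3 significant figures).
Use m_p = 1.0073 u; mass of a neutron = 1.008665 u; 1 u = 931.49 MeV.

Z = 26, so N = A − Z = 54 − 26 = 28.
Total constituent mass: 26 × 1.0073 + 28 × 1.008665 = 54.432420 u
Mass defect Δm = 54.432420 − 53.92535 = 0.507070 u
E_B = 0.507070 × 931.49 = 472.331 MeV

472 MeV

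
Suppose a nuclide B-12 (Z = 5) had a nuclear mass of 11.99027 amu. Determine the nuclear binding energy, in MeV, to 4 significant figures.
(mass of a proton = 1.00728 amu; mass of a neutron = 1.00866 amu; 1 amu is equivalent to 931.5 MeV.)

99.44 MeV

The nucleus contains 5 protons and 12 − 5 = 7 neutrons.
Total constituent mass: 5 × 1.00728 + 7 × 1.00866 = 12.09702 amu
The mass defect is 12.09702 − 11.99027 = 0.10675 amu.
Converting to energy: 0.10675 amu × 931.5 MeV/amu = 99.4376 MeV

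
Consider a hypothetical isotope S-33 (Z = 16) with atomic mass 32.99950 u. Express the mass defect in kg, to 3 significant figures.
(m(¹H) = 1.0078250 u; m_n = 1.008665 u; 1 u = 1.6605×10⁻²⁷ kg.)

4.53e-28 kg

The nucleus contains 16 protons and 33 − 16 = 17 neutrons.
Mass of separated nucleons = 16(1.0078250) + 17(1.008665) = 16.1252000 + 17.147305 = 33.2725050 u
Mass defect Δm = 33.2725050 − 32.99950 = 0.2730050 u
In SI units: 0.2730050 u × 1.6605×10⁻²⁷ kg/u = 4.5332e-28 kg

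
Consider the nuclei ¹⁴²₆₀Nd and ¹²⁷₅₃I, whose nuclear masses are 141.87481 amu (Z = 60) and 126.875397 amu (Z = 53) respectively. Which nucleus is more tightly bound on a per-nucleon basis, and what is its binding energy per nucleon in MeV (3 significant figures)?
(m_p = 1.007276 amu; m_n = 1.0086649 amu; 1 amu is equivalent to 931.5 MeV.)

¹²⁷₅₃I; 8.45 MeV/nucleon

¹⁴²₆₀Nd: Σm = 60(1.007276) + 82(1.0086649) = 143.1470818 amu; Δm = 1.2722718 amu; E_B = 1185.1 MeV; E_B/A = 8.346 MeV
¹²⁷₅₃I: Σm = 53(1.007276) + 74(1.0086649) = 128.0268306 amu; Δm = 1.1514336 amu; E_B = 1072.56 MeV; E_B/A = 8.445 MeV
¹²⁷₅₃I has the higher binding energy per nucleon, so it is the more tightly bound nucleus.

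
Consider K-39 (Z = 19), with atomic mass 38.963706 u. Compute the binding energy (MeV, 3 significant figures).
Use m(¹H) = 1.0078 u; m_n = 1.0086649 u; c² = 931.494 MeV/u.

Z = 19, so N = A − Z = 39 − 19 = 20.
Σm = 19·m(¹H) + 20·m_n = 19.1482 + 20.1732980 = 39.3214980 u
Δm = 39.3214980 − 38.963706 = 0.3577920 u
Converting to energy: 0.3577920 u × 931.494 MeV/u = 333.281 MeV

333 MeV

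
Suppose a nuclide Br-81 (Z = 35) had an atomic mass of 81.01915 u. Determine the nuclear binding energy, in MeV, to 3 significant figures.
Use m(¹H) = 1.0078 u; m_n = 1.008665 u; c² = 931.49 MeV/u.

608 MeV

With 35 protons and 46 neutrons (A = 81):
Total constituent mass: 35 × 1.0078 + 46 × 1.008665 = 81.671590 u
Δm = 81.671590 − 81.01915 = 0.652440 u
Converting to energy: 0.652440 u × 931.49 MeV/u = 607.741 MeV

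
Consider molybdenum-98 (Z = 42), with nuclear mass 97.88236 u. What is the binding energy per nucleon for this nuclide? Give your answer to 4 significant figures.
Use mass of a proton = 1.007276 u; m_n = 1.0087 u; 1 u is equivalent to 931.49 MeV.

The nucleus contains 42 protons and 98 − 42 = 56 neutrons.
Σm = 42·m_p + 56·m_n = 42.305592 + 56.4872 = 98.792792 u
The mass defect is 98.792792 − 97.88236 = 0.910432 u.
E_B = 0.910432 × 931.49 = 848.058 MeV
BE/A = 848.058 MeV / 98 = 8.654 MeV/nucleon

8.654 MeV/nucleon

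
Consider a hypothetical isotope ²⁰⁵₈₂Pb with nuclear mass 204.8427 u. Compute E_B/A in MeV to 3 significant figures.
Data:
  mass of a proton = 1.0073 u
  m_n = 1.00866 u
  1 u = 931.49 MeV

8.27 MeV/nucleon

The nucleus contains 82 protons and 205 − 82 = 123 neutrons.
Mass of separated nucleons = 82(1.0073) + 123(1.00866) = 82.5986 + 124.06518 = 206.66378 u
The mass defect is 206.66378 − 204.8427 = 1.82108 u.
Binding energy = Δm·c² = 1.82108 × 931.49 MeV/u = 1696.32 MeV
Per nucleon: 1696.32 / 205 = 8.2747 MeV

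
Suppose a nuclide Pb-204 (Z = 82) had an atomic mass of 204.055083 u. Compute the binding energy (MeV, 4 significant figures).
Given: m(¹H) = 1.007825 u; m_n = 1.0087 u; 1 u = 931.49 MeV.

1535 MeV

Mass of separated nucleons = 82(1.007825) + 122(1.0087) = 82.641650 + 123.0614 = 205.703050 u
The mass defect is 205.703050 − 204.055083 = 1.647967 u.
E_B = 1.647967 × 931.49 = 1535.06 MeV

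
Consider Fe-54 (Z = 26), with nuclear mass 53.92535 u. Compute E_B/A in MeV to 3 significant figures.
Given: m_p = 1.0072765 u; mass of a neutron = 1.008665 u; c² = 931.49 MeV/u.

8.74 MeV/nucleon

Mass of separated nucleons = 26(1.0072765) + 28(1.008665) = 26.1891890 + 28.242620 = 54.4318090 u
Mass defect Δm = 54.4318090 − 53.92535 = 0.5064590 u
E_B = 0.5064590 × 931.49 = 471.761 MeV
Dividing by A = 54 gives 8.736 MeV per nucleon.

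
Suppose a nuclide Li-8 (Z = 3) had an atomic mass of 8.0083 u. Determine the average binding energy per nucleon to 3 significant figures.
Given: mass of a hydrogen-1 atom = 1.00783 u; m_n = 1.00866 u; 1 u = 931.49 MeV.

With 3 protons and 5 neutrons (A = 8):
Total constituent mass: 3 × 1.00783 + 5 × 1.00866 = 8.06679 u
Mass defect Δm = 8.06679 − 8.0083 = 0.05849 u
E_B = 0.05849 × 931.49 = 54.4829 MeV
Dividing by A = 8 gives 6.810 MeV per nucleon.

6.81 MeV/nucleon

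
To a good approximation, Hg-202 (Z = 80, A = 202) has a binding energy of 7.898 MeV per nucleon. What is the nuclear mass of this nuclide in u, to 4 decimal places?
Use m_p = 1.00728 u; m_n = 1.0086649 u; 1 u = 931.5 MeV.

201.9268 u

Total binding energy = 202 × 7.898 = 1595.396 MeV
Mass defect = 1595.396 MeV / (931.5 MeV/u) = 1.712717 u
Constituent mass = 80(1.00728) + 122(1.0086649) = 203.6395178 u
Nuclear mass = 203.6395178 − 1.712717 = 201.9268008 u ≈ 201.9268 u (to 4 decimal places)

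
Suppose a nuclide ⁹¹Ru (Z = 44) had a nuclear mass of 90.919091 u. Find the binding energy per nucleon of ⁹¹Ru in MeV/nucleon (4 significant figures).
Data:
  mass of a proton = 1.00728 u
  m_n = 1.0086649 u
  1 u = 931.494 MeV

8.276 MeV/nucleon

Mass of separated nucleons = 44(1.00728) + 47(1.0086649) = 44.32032 + 47.4072503 = 91.7275703 u
The mass defect is 91.7275703 − 90.919091 = 0.8084793 u.
Binding energy = Δm·c² = 0.8084793 × 931.494 MeV/u = 753.094 MeV
BE/A = 753.094 MeV / 91 = 8.276 MeV/nucleon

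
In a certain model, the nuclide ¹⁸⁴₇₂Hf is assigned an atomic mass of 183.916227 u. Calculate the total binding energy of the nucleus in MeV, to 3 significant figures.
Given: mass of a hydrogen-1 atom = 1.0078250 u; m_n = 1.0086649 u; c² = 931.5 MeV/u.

Σm = 72·m(¹H) + 112·m_n = 72.5634000 + 112.9704688 = 185.5338688 u
The mass defect is 185.5338688 − 183.916227 = 1.6176418 u.
E_B = 1.6176418 × 931.5 = 1506.83 MeV

1510 MeV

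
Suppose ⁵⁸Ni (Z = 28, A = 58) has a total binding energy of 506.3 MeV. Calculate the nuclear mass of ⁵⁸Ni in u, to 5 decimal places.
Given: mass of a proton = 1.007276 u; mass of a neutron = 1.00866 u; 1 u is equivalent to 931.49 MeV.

Mass defect = 506.3 MeV / (931.49 MeV/u) = 0.5435378 u
Constituent mass = 28(1.007276) + 30(1.00866) = 58.463528 u
Nuclear mass = 58.463528 − 0.5435378 = 57.9199902 u ≈ 57.91999 u (to 5 decimal places)

57.91999 u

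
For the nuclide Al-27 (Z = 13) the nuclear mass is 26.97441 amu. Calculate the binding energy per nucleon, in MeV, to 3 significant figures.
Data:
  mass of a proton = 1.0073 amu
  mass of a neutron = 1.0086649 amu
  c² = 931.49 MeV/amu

Z = 13, so N = A − Z = 27 − 13 = 14.
Mass of separated nucleons = 13(1.0073) + 14(1.0086649) = 13.0949 + 14.1213086 = 27.2162086 amu
Δm = 27.2162086 − 26.97441 = 0.2417986 amu
Converting to energy: 0.2417986 amu × 931.49 MeV/amu = 225.233 MeV
BE/A = 225.233 MeV / 27 = 8.342 MeV/nucleon

8.34 MeV/nucleon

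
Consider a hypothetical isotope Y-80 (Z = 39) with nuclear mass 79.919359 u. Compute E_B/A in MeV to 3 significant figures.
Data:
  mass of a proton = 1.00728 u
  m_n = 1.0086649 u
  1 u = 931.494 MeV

With 39 protons and 41 neutrons (A = 80):
Total constituent mass: 39 × 1.00728 + 41 × 1.0086649 = 80.6391809 u
Δm = 80.6391809 − 79.919359 = 0.7198219 u
Converting to energy: 0.7198219 u × 931.494 MeV/u = 670.510 MeV
Dividing by A = 80 gives 8.381 MeV per nucleon.

8.38 MeV/nucleon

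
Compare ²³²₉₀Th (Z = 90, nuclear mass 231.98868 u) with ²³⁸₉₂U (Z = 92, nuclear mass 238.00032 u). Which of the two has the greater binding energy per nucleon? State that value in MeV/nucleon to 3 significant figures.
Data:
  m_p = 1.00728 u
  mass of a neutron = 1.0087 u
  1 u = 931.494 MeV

²³²₉₀Th: Σm = 90(1.00728) + 142(1.0087) = 233.89060 u; Δm = 1.90192 u; E_B = 1771.6 MeV; E_B/A = 7.636 MeV
²³⁸₉₂U: Σm = 92(1.00728) + 146(1.0087) = 239.93996 u; Δm = 1.93964 u; E_B = 1806.76 MeV; E_B/A = 7.591 MeV
²³²₉₀Th has the higher binding energy per nucleon, so it is the more tightly bound nucleus.

²³²₉₀Th; 7.64 MeV/nucleon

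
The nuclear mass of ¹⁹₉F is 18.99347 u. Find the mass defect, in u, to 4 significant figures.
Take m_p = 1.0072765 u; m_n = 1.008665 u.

0.1587 u

Mass of separated nucleons = 9(1.0072765) + 10(1.008665) = 9.0654885 + 10.086650 = 19.1521385 u
Mass defect Δm = 19.1521385 − 18.99347 = 0.1586685 u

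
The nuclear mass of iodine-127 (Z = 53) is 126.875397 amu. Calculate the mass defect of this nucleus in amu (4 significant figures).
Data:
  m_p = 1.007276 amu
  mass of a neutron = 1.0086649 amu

Σm = 53·m_p + 74·m_n = 53.385628 + 74.6412026 = 128.0268306 amu
Mass defect Δm = 128.0268306 − 126.875397 = 1.1514336 amu

1.151 amu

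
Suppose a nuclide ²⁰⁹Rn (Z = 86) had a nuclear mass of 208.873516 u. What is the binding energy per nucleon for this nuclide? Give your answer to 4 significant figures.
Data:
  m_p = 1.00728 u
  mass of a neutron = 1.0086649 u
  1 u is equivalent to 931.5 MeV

Σm = 86·m_p + 123·m_n = 86.62608 + 124.0657827 = 210.6918627 u
Δm = 210.6918627 − 208.873516 = 1.8183467 u
E_B = 1.8183467 × 931.5 = 1693.79 MeV
Dividing by A = 209 gives 8.104 MeV per nucleon.

8.104 MeV/nucleon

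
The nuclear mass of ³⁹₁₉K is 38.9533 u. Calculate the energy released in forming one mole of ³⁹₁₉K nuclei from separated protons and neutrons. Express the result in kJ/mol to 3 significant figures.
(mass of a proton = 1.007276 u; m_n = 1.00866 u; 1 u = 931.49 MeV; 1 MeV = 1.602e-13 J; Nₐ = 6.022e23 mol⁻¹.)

3.22e+10 kJ/mol

The nucleus contains 19 protons and 39 − 19 = 20 neutrons.
Mass of separated nucleons = 19(1.007276) + 20(1.00866) = 19.138244 + 20.17320 = 39.311444 u
The mass defect is 39.311444 − 38.9533 = 0.358144 u.
E_B = 0.358144 × 931.49 = 333.608 MeV
Per nucleus in joules: 333.608 MeV × 1.602e-13 J/MeV = 5.3444e-11 J
Per mole: 5.3444e-11 J × 6.022e23 mol⁻¹ = 3.2184e+13 J/mol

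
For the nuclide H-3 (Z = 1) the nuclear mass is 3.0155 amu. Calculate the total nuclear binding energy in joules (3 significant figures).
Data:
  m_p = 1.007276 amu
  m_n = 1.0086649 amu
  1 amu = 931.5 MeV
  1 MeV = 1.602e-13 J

Z = 1, so N = A − Z = 3 − 1 = 2.
Total constituent mass: 1 × 1.007276 + 2 × 1.0086649 = 3.0246058 amu
The mass defect is 3.0246058 − 3.0155 = 0.0091058 amu.
Converting to energy: 0.0091058 amu × 931.5 MeV/amu = 8.48205 MeV
In joules: 8.48205 MeV × 1.602e-13 J/MeV = 1.3588e-12 J

1.36e-12 J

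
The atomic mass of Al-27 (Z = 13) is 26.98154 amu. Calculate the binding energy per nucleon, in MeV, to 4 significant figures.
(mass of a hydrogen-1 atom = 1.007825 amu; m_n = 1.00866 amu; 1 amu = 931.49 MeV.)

Z = 13, so N = A − Z = 27 − 13 = 14.
Mass of separated nucleons = 13(1.007825) + 14(1.00866) = 13.101725 + 14.12124 = 27.222965 amu
The mass defect is 27.222965 − 26.98154 = 0.241425 amu.
E_B = 0.241425 × 931.49 = 224.885 MeV
Per nucleon: 224.885 / 27 = 8.329 MeV

8.329 MeV/nucleon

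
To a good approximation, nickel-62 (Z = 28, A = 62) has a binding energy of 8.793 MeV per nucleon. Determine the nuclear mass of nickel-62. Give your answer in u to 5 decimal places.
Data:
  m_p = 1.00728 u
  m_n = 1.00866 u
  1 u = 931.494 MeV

Total binding energy = 62 × 8.793 = 545.166 MeV
Mass defect = 545.166 MeV / (931.494 MeV/u) = 0.5852598 u
Constituent mass = 28(1.00728) + 34(1.00866) = 62.49828 u
Nuclear mass = 62.49828 − 0.5852598 = 61.9130202 u ≈ 61.91302 u (to 5 decimal places)

61.91302 u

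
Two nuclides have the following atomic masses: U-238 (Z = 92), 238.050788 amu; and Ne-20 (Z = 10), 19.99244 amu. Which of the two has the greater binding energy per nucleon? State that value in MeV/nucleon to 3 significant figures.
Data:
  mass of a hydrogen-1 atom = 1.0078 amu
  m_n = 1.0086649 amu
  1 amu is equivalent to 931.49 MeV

Ne-20; 8.02 MeV/nucleon

U-238: Σm = 92(1.0078) + 146(1.0086649) = 239.9826754 amu; Δm = 1.9318874 amu; E_B = 1799.5 MeV; E_B/A = 7.561 MeV
Ne-20: Σm = 10(1.0078) + 10(1.0086649) = 20.1646490 amu; Δm = 0.1722090 amu; E_B = 160.41 MeV; E_B/A = 8.021 MeV
Ne-20 has the higher binding energy per nucleon, so it is the more tightly bound nucleus.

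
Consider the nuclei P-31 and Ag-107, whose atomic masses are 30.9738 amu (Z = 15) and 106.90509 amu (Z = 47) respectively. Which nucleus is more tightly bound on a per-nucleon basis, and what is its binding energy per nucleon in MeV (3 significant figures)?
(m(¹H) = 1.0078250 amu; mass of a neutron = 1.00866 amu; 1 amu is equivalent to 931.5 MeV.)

Ag-107; 8.55 MeV/nucleon

P-31: Σm = 15(1.0078250) + 16(1.00866) = 31.2559350 amu; Δm = 0.2821350 amu; E_B = 262.81 MeV; E_B/A = 8.478 MeV
Ag-107: Σm = 47(1.0078250) + 60(1.00866) = 107.8873750 amu; Δm = 0.9822850 amu; E_B = 915.00 MeV; E_B/A = 8.551 MeV
Ag-107 has the higher binding energy per nucleon, so it is the more tightly bound nucleus.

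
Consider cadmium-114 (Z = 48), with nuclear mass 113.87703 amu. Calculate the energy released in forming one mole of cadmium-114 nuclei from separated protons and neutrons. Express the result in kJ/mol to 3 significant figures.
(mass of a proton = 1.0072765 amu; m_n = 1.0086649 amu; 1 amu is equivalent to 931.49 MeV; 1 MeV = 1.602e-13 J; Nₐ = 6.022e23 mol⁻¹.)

Σm = 48·m_p + 66·m_n = 48.3492720 + 66.5718834 = 114.9211554 amu
Δm = 114.9211554 − 113.87703 = 1.0441254 amu
Binding energy = Δm·c² = 1.0441254 × 931.49 MeV/amu = 972.592 MeV
Per nucleus in joules: 972.592 MeV × 1.602e-13 J/MeV = 1.5581e-10 J
Per mole: 1.5581e-10 J × 6.022e23 mol⁻¹ = 9.3829e+13 J/mol

9.38e+10 kJ/mol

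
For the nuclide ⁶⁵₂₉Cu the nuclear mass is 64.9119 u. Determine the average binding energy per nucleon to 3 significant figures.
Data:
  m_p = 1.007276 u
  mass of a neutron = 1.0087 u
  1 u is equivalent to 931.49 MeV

8.77 MeV/nucleon

The nucleus contains 29 protons and 65 − 29 = 36 neutrons.
Total constituent mass: 29 × 1.007276 + 36 × 1.0087 = 65.524204 u
Δm = 65.524204 − 64.9119 = 0.612304 u
E_B = 0.612304 × 931.49 = 570.355 MeV
Per nucleon: 570.355 / 65 = 8.7747 MeV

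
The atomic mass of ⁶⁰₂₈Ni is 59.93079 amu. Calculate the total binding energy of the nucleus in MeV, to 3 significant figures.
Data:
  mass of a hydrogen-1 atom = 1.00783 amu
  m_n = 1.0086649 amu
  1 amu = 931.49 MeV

Mass of separated nucleons = 28(1.00783) + 32(1.0086649) = 28.21924 + 32.2772768 = 60.4965168 amu
Mass defect Δm = 60.4965168 − 59.93079 = 0.5657268 amu
Binding energy = Δm·c² = 0.5657268 × 931.49 MeV/amu = 526.969 MeV

527 MeV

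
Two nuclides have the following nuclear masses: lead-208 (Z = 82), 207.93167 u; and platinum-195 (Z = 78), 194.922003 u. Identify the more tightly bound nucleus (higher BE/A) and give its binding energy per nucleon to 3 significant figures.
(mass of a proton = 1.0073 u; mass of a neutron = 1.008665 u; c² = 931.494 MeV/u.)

lead-208: Σm = 82(1.0073) + 126(1.008665) = 209.690390 u; Δm = 1.758720 u; E_B = 1638.2 MeV; E_B/A = 7.876 MeV
platinum-195: Σm = 78(1.0073) + 117(1.008665) = 196.583205 u; Δm = 1.661202 u; E_B = 1547.4 MeV; E_B/A = 7.935 MeV
platinum-195 has the higher binding energy per nucleon, so it is the more tightly bound nucleus.

platinum-195; 7.94 MeV/nucleon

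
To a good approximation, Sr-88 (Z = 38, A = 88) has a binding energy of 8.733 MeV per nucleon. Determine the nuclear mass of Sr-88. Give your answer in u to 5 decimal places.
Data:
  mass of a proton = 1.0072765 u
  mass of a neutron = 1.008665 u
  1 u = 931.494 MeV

Total binding energy = 88 × 8.733 = 768.504 MeV
Mass defect = 768.504 MeV / (931.494 MeV/u) = 0.8250230 u
Constituent mass = 38(1.0072765) + 50(1.008665) = 88.7097570 u
Nuclear mass = 88.7097570 − 0.8250230 = 87.8847340 u ≈ 87.88473 u (to 5 decimal places)

87.88473 u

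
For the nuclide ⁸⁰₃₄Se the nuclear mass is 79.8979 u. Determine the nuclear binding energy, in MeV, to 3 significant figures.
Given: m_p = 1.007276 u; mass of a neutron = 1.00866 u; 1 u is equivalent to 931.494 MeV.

The nucleus contains 34 protons and 80 − 34 = 46 neutrons.
Mass of separated nucleons = 34(1.007276) + 46(1.00866) = 34.247384 + 46.39836 = 80.645744 u
Mass defect Δm = 80.645744 − 79.8979 = 0.747844 u
E_B = 0.747844 × 931.494 = 696.612 MeV

697 MeV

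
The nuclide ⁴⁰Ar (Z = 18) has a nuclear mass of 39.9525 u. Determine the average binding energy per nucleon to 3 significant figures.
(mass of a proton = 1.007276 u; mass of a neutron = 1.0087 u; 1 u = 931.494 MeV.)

Total constituent mass: 18 × 1.007276 + 22 × 1.0087 = 40.322368 u
Δm = 40.322368 − 39.9525 = 0.369868 u
E_B = 0.369868 × 931.494 = 344.530 MeV
BE/A = 344.530 MeV / 40 = 8.613 MeV/nucleon

8.61 MeV/nucleon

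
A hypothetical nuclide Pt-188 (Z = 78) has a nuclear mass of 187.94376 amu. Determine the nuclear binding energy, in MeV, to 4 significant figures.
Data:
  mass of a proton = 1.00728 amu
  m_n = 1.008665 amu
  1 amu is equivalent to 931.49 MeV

Z = 78, so N = A − Z = 188 − 78 = 110.
Mass of separated nucleons = 78(1.00728) + 110(1.008665) = 78.56784 + 110.953150 = 189.520990 amu
The mass defect is 189.520990 − 187.94376 = 1.577230 amu.
E_B = 1.577230 × 931.49 = 1469.17 MeV

1469 MeV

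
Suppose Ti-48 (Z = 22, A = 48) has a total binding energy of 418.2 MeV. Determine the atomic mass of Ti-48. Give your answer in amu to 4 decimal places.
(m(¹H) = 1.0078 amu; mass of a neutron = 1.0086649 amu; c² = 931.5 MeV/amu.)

47.9479 amu

Mass defect = 418.2 MeV / (931.5 MeV/amu) = 0.448953 amu
Constituent mass = 22(1.0078) + 26(1.0086649) = 48.3968874 amu
Atomic mass = 48.3968874 − 0.448953 = 47.9479344 amu ≈ 47.9479 amu (to 4 decimal places)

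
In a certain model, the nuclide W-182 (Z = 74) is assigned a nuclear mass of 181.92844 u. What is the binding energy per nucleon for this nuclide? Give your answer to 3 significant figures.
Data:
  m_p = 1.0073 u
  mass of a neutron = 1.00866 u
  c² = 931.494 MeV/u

With 74 protons and 108 neutrons (A = 182):
Total constituent mass: 74 × 1.0073 + 108 × 1.00866 = 183.47548 u
Δm = 183.47548 − 181.92844 = 1.54704 u
E_B = 1.54704 × 931.494 = 1441.06 MeV
BE/A = 1441.06 MeV / 182 = 7.918 MeV/nucleon

7.92 MeV/nucleon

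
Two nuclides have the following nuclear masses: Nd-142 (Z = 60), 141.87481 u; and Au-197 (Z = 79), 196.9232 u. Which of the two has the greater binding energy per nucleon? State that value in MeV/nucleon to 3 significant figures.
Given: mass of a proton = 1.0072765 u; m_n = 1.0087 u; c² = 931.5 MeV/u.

Nd-142: Σm = 60(1.0072765) + 82(1.0087) = 143.1499900 u; Δm = 1.2751800 u; E_B = 1187.8 MeV; E_B/A = 8.365 MeV
Au-197: Σm = 79(1.0072765) + 118(1.0087) = 198.6014435 u; Δm = 1.6782435 u; E_B = 1563.28 MeV; E_B/A = 7.935 MeV
Nd-142 has the higher binding energy per nucleon, so it is the more tightly bound nucleus.

Nd-142; 8.37 MeV/nucleon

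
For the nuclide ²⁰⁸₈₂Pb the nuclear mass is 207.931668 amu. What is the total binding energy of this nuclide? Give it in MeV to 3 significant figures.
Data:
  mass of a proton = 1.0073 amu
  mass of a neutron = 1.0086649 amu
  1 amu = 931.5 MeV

1640 MeV

Z = 82, so N = A − Z = 208 − 82 = 126.
Σm = 82·m_p + 126·m_n = 82.5986 + 127.0917774 = 209.6903774 amu
The mass defect is 209.6903774 − 207.931668 = 1.7587094 amu.
E_B = 1.7587094 × 931.5 = 1638.24 MeV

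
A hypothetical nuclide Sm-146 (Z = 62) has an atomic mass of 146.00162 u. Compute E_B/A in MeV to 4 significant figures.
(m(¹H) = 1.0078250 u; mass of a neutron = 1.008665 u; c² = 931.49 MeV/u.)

Z = 62, so N = A − Z = 146 − 62 = 84.
Mass of separated nucleons = 62(1.0078250) + 84(1.008665) = 62.4851500 + 84.727860 = 147.2130100 u
The mass defect is 147.2130100 − 146.00162 = 1.2113900 u.
E_B = 1.2113900 × 931.49 = 1128.40 MeV
BE/A = 1128.40 MeV / 146 = 7.729 MeV/nucleon

7.729 MeV/nucleon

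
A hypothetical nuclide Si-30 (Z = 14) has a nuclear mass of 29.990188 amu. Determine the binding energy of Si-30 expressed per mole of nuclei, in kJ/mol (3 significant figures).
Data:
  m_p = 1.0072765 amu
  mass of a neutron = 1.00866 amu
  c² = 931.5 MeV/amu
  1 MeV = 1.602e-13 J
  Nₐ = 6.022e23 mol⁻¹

2.25e+10 kJ/mol

Z = 14, so N = A − Z = 30 − 14 = 16.
Σm = 14·m_p + 16·m_n = 14.1018710 + 16.13856 = 30.2404310 amu
Mass defect Δm = 30.2404310 − 29.990188 = 0.2502430 amu
E_B = 0.2502430 × 931.5 = 233.101 MeV
Per nucleus in joules: 233.101 MeV × 1.602e-13 J/MeV = 3.7343e-11 J
Per mole: 3.7343e-11 J × 6.022e23 mol⁻¹ = 2.2488e+13 J/mol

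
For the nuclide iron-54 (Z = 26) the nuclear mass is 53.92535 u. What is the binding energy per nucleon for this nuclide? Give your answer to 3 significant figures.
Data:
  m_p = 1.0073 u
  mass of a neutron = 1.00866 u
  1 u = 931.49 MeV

The nucleus contains 26 protons and 54 − 26 = 28 neutrons.
Total constituent mass: 26 × 1.0073 + 28 × 1.00866 = 54.43228 u
Mass defect Δm = 54.43228 − 53.92535 = 0.50693 u
E_B = 0.50693 × 931.49 = 472.200 MeV
Per nucleon: 472.200 / 54 = 8.744 MeV

8.74 MeV/nucleon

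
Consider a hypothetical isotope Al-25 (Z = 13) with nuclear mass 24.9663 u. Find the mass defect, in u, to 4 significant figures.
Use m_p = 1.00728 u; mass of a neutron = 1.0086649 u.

0.2323 u

Σm = 13·m_p + 12·m_n = 13.09464 + 12.1039788 = 25.1986188 u
The mass defect is 25.1986188 − 24.9663 = 0.2323188 u.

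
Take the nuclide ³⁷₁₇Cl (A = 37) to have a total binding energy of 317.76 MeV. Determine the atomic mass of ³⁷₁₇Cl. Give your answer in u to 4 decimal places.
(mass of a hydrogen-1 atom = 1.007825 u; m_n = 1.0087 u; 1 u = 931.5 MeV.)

36.9659 u

Mass defect = 317.76 MeV / (931.5 MeV/u) = 0.341127 u
Constituent mass = 17(1.007825) + 20(1.0087) = 37.307025 u
Atomic mass = 37.307025 − 0.341127 = 36.965898 u ≈ 36.9659 u (to 4 decimal places)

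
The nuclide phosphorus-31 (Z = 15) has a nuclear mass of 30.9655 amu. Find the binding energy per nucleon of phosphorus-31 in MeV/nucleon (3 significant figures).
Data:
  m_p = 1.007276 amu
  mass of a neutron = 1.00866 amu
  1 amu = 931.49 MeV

With 15 protons and 16 neutrons (A = 31):
Total constituent mass: 15 × 1.007276 + 16 × 1.00866 = 31.247700 amu
Mass defect Δm = 31.247700 − 30.9655 = 0.282200 amu
E_B = 0.282200 × 931.49 = 262.866 MeV
BE/A = 262.866 MeV / 31 = 8.480 MeV/nucleon

8.48 MeV/nucleon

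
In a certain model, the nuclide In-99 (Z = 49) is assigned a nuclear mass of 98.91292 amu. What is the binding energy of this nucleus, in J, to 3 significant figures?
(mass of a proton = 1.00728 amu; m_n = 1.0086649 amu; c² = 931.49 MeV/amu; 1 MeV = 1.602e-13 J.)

Σm = 49·m_p + 50·m_n = 49.35672 + 50.4332450 = 99.7899650 amu
The mass defect is 99.7899650 − 98.91292 = 0.8770450 amu.
E_B = 0.8770450 × 931.49 = 816.959 MeV
In joules: 816.959 MeV × 1.602e-13 J/MeV = 1.3088e-10 J

1.31e-10 J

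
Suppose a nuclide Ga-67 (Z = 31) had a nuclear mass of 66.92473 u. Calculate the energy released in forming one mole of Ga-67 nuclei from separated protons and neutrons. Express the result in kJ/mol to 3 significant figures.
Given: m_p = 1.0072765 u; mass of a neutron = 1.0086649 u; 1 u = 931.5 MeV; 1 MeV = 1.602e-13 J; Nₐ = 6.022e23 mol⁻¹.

5.51e+10 kJ/mol

Mass of separated nucleons = 31(1.0072765) + 36(1.0086649) = 31.2255715 + 36.3119364 = 67.5375079 u
Δm = 67.5375079 − 66.92473 = 0.6127779 u
Converting to energy: 0.6127779 u × 931.5 MeV/u = 570.803 MeV
Per nucleus in joules: 570.803 MeV × 1.602e-13 J/MeV = 9.1443e-11 J
Per mole: 9.1443e-11 J × 6.022e23 mol⁻¹ = 5.5067e+13 J/mol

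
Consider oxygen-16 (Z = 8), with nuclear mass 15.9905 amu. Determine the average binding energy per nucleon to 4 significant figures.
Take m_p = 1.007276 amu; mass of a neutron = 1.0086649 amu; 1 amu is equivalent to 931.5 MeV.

7.978 MeV/nucleon

Mass of separated nucleons = 8(1.007276) + 8(1.0086649) = 8.058208 + 8.0693192 = 16.1275272 amu
The mass defect is 16.1275272 − 15.9905 = 0.1370272 amu.
Converting to energy: 0.1370272 amu × 931.5 MeV/amu = 127.641 MeV
Dividing by A = 16 gives 7.978 MeV per nucleon.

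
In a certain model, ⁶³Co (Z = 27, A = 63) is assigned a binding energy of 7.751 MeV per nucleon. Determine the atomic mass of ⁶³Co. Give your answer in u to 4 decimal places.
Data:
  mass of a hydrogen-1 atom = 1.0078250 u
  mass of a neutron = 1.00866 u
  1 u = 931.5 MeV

Total binding energy = 63 × 7.751 = 488.313 MeV
Mass defect = 488.313 MeV / (931.5 MeV/u) = 0.524222 u
Constituent mass = 27(1.0078250) + 36(1.00866) = 63.5230350 u
Atomic mass = 63.5230350 − 0.524222 = 62.9988130 u ≈ 62.9988 u (to 4 decimal places)

62.9988 u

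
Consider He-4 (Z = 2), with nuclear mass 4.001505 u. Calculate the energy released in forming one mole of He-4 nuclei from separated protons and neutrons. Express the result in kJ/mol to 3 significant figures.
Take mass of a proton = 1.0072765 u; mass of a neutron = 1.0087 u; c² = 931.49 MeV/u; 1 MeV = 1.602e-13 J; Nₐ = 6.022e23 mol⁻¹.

2.74e+09 kJ/mol

With 2 protons and 2 neutrons (A = 4):
Mass of separated nucleons = 2(1.0072765) + 2(1.0087) = 2.0145530 + 2.0174 = 4.0319530 u
Δm = 4.0319530 − 4.001505 = 0.0304480 u
Binding energy = Δm·c² = 0.0304480 × 931.49 MeV/u = 28.3620 MeV
Per nucleus in joules: 28.3620 MeV × 1.602e-13 J/MeV = 4.5436e-12 J
Per mole: 4.5436e-12 J × 6.022e23 mol⁻¹ = 2.7362e+12 J/mol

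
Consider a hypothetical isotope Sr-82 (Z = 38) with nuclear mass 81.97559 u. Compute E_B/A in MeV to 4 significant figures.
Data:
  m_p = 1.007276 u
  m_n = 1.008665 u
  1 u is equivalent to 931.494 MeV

With 38 protons and 44 neutrons (A = 82):
Σm = 38·m_p + 44·m_n = 38.276488 + 44.381260 = 82.657748 u
Mass defect Δm = 82.657748 − 81.97559 = 0.682158 u
Converting to energy: 0.682158 u × 931.494 MeV/u = 635.426 MeV
Dividing by A = 82 gives 7.749 MeV per nucleon.

7.749 MeV/nucleon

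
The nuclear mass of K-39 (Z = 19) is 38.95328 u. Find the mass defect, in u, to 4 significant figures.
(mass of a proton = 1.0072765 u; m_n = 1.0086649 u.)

Z = 19, so N = A − Z = 39 − 19 = 20.
Σm = 19·m_p + 20·m_n = 19.1382535 + 20.1732980 = 39.3115515 u
Δm = 39.3115515 − 38.95328 = 0.3582715 u

0.3583 u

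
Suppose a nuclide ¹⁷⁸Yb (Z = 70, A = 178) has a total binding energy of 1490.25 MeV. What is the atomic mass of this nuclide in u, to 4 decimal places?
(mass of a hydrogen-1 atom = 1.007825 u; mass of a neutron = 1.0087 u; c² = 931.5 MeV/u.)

177.8875 u

Mass defect = 1490.25 MeV / (931.5 MeV/u) = 1.599839 u
Constituent mass = 70(1.007825) + 108(1.0087) = 179.487350 u
Atomic mass = 179.487350 − 1.599839 = 177.887511 u ≈ 177.8875 u (to 4 decimal places)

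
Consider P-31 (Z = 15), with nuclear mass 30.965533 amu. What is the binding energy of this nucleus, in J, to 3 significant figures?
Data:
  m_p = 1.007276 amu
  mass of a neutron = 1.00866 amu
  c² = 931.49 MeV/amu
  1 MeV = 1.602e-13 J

4.21e-11 J

Z = 15, so N = A − Z = 31 − 15 = 16.
Mass of separated nucleons = 15(1.007276) + 16(1.00866) = 15.109140 + 16.13856 = 31.247700 amu
Δm = 31.247700 − 30.965533 = 0.282167 amu
Binding energy = Δm·c² = 0.282167 × 931.49 MeV/amu = 262.836 MeV
In joules: 262.836 MeV × 1.602e-13 J/MeV = 4.2106e-11 J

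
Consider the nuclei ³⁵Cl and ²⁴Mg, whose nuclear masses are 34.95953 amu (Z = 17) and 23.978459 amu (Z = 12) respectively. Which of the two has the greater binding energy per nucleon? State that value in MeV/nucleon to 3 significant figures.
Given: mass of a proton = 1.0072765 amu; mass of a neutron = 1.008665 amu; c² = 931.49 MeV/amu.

³⁵Cl; 8.52 MeV/nucleon

³⁵Cl: Σm = 17(1.0072765) + 18(1.008665) = 35.2796705 amu; Δm = 0.3201405 amu; E_B = 298.21 MeV; E_B/A = 8.520 MeV
²⁴Mg: Σm = 12(1.0072765) + 12(1.008665) = 24.1912980 amu; Δm = 0.2128390 amu; E_B = 198.26 MeV; E_B/A = 8.261 MeV
³⁵Cl has the higher binding energy per nucleon, so it is the more tightly bound nucleus.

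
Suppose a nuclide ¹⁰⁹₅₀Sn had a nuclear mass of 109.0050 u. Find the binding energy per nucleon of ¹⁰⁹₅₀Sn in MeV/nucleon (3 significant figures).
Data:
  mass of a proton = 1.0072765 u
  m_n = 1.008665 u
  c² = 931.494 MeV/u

With 50 protons and 59 neutrons (A = 109):
Total constituent mass: 50 × 1.0072765 + 59 × 1.008665 = 109.8750600 u
The mass defect is 109.8750600 − 109.0050 = 0.8700600 u.
Binding energy = Δm·c² = 0.8700600 × 931.494 MeV/u = 810.456 MeV
Per nucleon: 810.456 / 109 = 7.435 MeV

7.44 MeV/nucleon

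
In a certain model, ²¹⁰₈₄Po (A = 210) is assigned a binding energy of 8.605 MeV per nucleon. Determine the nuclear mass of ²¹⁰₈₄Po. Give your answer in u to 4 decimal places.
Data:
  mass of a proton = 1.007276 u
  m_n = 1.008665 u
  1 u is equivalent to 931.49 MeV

209.7630 u

Total binding energy = 210 × 8.605 = 1807.050 MeV
Mass defect = 1807.050 MeV / (931.49 MeV/u) = 1.939956 u
Constituent mass = 84(1.007276) + 126(1.008665) = 211.702974 u
Nuclear mass = 211.702974 − 1.939956 = 209.763018 u ≈ 209.7630 u (to 4 decimal places)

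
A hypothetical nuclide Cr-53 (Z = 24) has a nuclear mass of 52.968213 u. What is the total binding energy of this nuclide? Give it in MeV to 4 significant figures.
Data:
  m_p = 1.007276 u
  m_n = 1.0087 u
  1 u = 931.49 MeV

427.3 MeV

Mass of separated nucleons = 24(1.007276) + 29(1.0087) = 24.174624 + 29.2523 = 53.426924 u
Mass defect Δm = 53.426924 − 52.968213 = 0.458711 u
Binding energy = Δm·c² = 0.458711 × 931.49 MeV/u = 427.285 MeV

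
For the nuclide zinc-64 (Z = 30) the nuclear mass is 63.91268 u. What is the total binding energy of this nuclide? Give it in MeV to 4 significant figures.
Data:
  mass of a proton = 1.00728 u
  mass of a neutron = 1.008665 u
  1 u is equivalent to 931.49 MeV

With 30 protons and 34 neutrons (A = 64):
Σm = 30·m_p + 34·m_n = 30.21840 + 34.294610 = 64.513010 u
Δm = 64.513010 − 63.91268 = 0.600330 u
E_B = 0.600330 × 931.49 = 559.201 MeV

559.2 MeV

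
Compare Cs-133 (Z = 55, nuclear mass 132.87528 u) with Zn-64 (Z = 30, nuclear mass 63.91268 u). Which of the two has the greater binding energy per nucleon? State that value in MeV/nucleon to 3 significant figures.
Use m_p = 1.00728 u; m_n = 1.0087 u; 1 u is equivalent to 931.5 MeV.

Cs-133: Σm = 55(1.00728) + 78(1.0087) = 134.07900 u; Δm = 1.20372 u; E_B = 1121.3 MeV; E_B/A = 8.431 MeV
Zn-64: Σm = 30(1.00728) + 34(1.0087) = 64.51420 u; Δm = 0.60152 u; E_B = 560.316 MeV; E_B/A = 8.7549 MeV
Zn-64 has the higher binding energy per nucleon, so it is the more tightly bound nucleus.

Zn-64; 8.75 MeV/nucleon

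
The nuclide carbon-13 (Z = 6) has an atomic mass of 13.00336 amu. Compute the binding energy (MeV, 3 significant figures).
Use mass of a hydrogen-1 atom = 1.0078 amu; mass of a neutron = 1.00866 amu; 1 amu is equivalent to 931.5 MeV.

96.9 MeV

With 6 protons and 7 neutrons (A = 13):
Mass of separated nucleons = 6(1.0078) + 7(1.00866) = 6.0468 + 7.06062 = 13.10742 amu
The mass defect is 13.10742 − 13.00336 = 0.10406 amu.
Converting to energy: 0.10406 amu × 931.5 MeV/amu = 96.9319 MeV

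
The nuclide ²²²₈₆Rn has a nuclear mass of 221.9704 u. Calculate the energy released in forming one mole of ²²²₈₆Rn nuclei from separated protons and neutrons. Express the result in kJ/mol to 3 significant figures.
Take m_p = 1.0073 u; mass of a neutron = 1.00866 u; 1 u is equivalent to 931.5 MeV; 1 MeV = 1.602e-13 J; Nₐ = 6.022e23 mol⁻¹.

Total constituent mass: 86 × 1.0073 + 136 × 1.00866 = 223.80556 u
Δm = 223.80556 − 221.9704 = 1.83516 u
Converting to energy: 1.83516 u × 931.5 MeV/u = 1709.45 MeV
Per nucleus in joules: 1709.45 MeV × 1.602e-13 J/MeV = 2.7385e-10 J
Per mole: 2.7385e-10 J × 6.022e23 mol⁻¹ = 1.6491e+14 J/mol

1.65e+11 kJ/mol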